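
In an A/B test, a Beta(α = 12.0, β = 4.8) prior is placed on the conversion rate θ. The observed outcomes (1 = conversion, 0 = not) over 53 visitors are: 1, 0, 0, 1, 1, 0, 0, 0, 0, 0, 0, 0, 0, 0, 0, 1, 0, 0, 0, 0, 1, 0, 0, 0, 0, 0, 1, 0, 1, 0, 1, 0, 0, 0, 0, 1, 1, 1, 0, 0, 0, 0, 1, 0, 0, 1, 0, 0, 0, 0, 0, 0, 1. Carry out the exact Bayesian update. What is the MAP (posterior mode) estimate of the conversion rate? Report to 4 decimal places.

The Beta prior is conjugate to a Binomial/Bernoulli likelihood; the update adds successes to α and failures to β.
Posterior: Beta(α+k, β+n−k) = Beta(12.0+14, 4.8+39) = Beta(26.0, 43.8).
Mode of Beta(a,b) for a,b>1 is (a−1)/(a+b−2) = 25.0/67.8 = 0.3687.

0.3687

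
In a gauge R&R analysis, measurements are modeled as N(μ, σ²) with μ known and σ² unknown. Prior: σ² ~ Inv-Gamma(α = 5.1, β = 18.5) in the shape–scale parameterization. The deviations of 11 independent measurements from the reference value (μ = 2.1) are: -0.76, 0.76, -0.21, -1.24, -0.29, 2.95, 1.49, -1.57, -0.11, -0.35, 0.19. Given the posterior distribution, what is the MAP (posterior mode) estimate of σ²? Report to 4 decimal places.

With known mean μ and an Inverse-Gamma(α, β) prior on σ², the Normal likelihood is conjugate: posterior is Inv-Gamma(α + n/2, β + Σ(xᵢ−μ)²/2).
Σ(xᵢ−μ)² = (-0.76)² + (0.76)² + (-0.21)² + (-1.24)² + (-0.29)² + (2.95)² + (1.49)² + (-1.57)² + (-0.11)² + (-0.35)² + (0.19)² = 16.3792.
Posterior: Inv-Gamma(5.1 + 11/2, 18.5 + 16.3792/2) = Inv-Gamma(10.60, 26.68960).
Mode = β/(α+1) = 26.68960/11.60 = 2.3008.

2.3008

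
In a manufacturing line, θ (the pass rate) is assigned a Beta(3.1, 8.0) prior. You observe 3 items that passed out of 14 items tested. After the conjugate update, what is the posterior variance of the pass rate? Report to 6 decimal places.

The Beta prior is conjugate to a Binomial/Bernoulli likelihood; the update adds successes to α and failures to β.
Posterior: Beta(α+k, β+n−k) = Beta(3.1+3, 8.0+11) = Beta(6.1, 19.0).
Var = αβ/((α+β)²(α+β+1)) = 6.1·19.0/(25.1²·26.1) = 0.007048.

0.007048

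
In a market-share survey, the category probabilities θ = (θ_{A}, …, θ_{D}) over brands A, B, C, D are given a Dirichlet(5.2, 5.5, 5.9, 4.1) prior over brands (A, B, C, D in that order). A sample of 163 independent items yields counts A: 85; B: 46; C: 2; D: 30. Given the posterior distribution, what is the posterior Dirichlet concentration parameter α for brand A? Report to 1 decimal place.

90.2

The Dirichlet prior is conjugate to the Multinomial likelihood: each posterior αⱼ = prior αⱼ + observed count nⱼ.
Posterior concentration: (90.2, 51.5, 7.9, 34.1), total = 183.7.
α_{A} = 5.2 + 85 = 90.2.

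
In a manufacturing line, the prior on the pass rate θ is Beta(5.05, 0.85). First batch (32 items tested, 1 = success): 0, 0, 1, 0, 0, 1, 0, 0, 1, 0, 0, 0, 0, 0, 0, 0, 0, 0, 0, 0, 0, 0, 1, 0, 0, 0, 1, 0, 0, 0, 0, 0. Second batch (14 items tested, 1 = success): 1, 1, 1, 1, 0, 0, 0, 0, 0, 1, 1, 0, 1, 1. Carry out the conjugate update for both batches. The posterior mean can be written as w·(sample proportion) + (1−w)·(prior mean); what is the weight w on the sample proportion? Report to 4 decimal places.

0.8863

The Beta prior is conjugate to a Binomial/Bernoulli likelihood; the update adds successes to α and failures to β.
Total number of items tested: n = 32 + 14 = 46.
Posterior mean = (α₀+k)/(α₀+β₀+n) = [n/(α₀+β₀+n)]·(k/n) + [(α₀+β₀)/(α₀+β₀+n)]·α₀/(α₀+β₀), so only n and the prior enter the weight.
The weight on the data is w = n/(α₀+β₀+n) = 46/(5.05+0.85+46) = 46/51.90 = 0.8863.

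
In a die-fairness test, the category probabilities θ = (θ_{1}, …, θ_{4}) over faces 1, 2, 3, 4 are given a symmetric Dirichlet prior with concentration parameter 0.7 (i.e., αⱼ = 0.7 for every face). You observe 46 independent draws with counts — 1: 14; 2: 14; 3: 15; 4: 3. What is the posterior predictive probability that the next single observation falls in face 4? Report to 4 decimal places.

The Dirichlet prior is conjugate to the Multinomial likelihood: each posterior αⱼ = prior αⱼ + observed count nⱼ.
Posterior concentration: (14.7, 14.7, 15.7, 3.7), total = 48.8.
P(next = 4 | data) = α_{4}/Σα = 0.0758.

0.0758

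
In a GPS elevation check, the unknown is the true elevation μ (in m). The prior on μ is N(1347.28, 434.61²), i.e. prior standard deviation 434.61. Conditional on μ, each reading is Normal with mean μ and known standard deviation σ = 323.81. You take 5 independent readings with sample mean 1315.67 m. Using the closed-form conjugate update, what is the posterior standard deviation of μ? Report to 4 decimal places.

For Normal data with known variance σ², a Normal(μ₀, σ₀²) prior on μ is conjugate. Posterior precision = 1/σ₀² + n/σ²; posterior mean is the precision-weighted average of μ₀ and x̄.
σ₀² = 434.61² = 188885.8521, σ² = 323.81² = 104852.9161; σ² + n·σ₀² = 104852.9161 + 5·188885.8521 = 1049282.1766.
Posterior precision = 1/σ₀² + n/σ² = 1/188885.8521 + 5/104852.9161 = (σ² + n·σ₀²)/(σ₀²σ²) = 1049282.1766/(188885.8521·104852.9161); posterior variance σₙ² = σ₀²σ²/(σ² + n·σ₀²) = 188885.8521·104852.9161/1049282.1766 = 18875.029848.
Posterior SD = √σₙ² = √(188885.8521·104852.9161/1049282.1766) = 137.3864.

137.3864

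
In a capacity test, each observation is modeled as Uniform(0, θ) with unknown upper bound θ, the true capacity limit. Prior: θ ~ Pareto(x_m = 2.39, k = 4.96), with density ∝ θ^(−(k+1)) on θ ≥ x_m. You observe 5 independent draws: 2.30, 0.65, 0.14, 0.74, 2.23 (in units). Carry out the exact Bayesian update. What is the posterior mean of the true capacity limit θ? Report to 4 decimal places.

2.6567

A Pareto(scale x_m, shape k) prior on the upper bound θ of Uniform(0, θ) is conjugate: posterior is Pareto(max(x_m, max xᵢ), k + n).
Sample maximum = 2.30; prior scale x_m = 2.39 → posterior scale = max = 2.39.
Posterior shape = 4.96 + 5 = 9.96.
E[θ|data] = k·x_m/(k−1) = 9.96·2.39/8.96 = 2.6567.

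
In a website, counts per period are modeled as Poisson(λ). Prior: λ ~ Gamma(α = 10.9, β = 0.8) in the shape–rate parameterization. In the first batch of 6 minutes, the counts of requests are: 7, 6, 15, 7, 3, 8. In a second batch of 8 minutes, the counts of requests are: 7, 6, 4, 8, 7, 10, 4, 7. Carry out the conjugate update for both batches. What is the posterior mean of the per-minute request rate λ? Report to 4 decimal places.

With a Gamma(shape α, rate β) prior, the Poisson likelihood is conjugate: the posterior is Gamma(α + ΣXᵢ, β + n).
Batch 1: sum of counts S = 46 over n = 6 minutes.
After batch 1: Gamma(α+S, β+n) = Gamma(10.9+46, 0.8+6) = Gamma(56.9, 6.8).
Batch 2: sum of counts S = 53 over n = 8 minutes.
After batch 2: Gamma(α+S, β+n) = Gamma(56.9+53, 6.8+8) = Gamma(109.9, 14.8).
Posterior mean = α/β = 109.9/14.8 = 7.4257.

7.4257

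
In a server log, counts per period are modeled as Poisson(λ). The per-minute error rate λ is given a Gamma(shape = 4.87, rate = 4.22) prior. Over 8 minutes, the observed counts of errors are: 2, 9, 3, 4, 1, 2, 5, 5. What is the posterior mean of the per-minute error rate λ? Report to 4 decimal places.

With a Gamma(shape α, rate β) prior, the Poisson likelihood is conjugate: the posterior is Gamma(α + ΣXᵢ, β + n).
Sum of counts S = 31 over n = 8 minutes.
Posterior: Gamma(α+S, β+n) = Gamma(4.87+31, 4.22+8) = Gamma(35.87, 12.22).
Posterior mean = α/β = 35.87/12.22 = 2.9354.

2.9354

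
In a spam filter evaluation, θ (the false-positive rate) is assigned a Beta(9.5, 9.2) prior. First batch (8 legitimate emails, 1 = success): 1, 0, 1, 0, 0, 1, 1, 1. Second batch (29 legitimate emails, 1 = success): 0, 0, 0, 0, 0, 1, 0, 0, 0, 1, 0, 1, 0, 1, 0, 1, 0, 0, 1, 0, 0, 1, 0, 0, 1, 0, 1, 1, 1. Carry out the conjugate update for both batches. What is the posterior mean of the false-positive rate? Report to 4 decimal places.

0.4578

The Beta prior is conjugate to a Binomial/Bernoulli likelihood; the update adds successes to α and failures to β.
After batch 1: Beta(9.5+5, 9.2+3) = Beta(14.5, 12.2).
After batch 2: Beta(14.5+11, 12.2+18) = Beta(25.5, 30.2).
Posterior mean = α/(α+β) = 25.5/55.7 = 0.4578.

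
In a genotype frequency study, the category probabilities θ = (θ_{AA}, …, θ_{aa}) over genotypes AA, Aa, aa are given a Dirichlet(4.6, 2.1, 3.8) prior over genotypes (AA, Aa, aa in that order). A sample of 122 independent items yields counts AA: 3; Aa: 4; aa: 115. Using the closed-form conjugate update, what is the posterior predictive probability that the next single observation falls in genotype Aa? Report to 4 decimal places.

0.0460

The Dirichlet prior is conjugate to the Multinomial likelihood: each posterior αⱼ = prior αⱼ + observed count nⱼ.
Posterior concentration: (7.6, 6.1, 118.8), total = 132.5.
P(next = Aa | data) = α_{Aa}/Σα = 0.0460.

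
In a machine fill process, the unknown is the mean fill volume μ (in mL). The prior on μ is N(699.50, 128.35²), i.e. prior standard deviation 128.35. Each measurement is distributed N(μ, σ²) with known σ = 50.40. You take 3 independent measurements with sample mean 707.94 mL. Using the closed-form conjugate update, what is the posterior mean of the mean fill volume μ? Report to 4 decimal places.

707.5274

For Normal data with known variance σ², a Normal(μ₀, σ₀²) prior on μ is conjugate. Posterior precision = 1/σ₀² + n/σ²; posterior mean is the precision-weighted average of μ₀ and x̄.
n·x̄ = 3·707.94 = 2123.82.
σ₀² = 128.35² = 16473.7225, σ² = 50.40² = 2540.16; σ² + n·σ₀² = 2540.16 + 3·16473.7225 = 51961.3275.
Posterior mean = (μ₀/σ₀² + n·x̄/σ²)/(1/σ₀² + n/σ²) = (σ²·μ₀ + σ₀²·n·x̄)/(σ² + n·σ₀²) = (2540.16·699.50 + 16473.7225·2123.82)/51961.3275 = 36764063.23995/51961.3275 = 707.5274.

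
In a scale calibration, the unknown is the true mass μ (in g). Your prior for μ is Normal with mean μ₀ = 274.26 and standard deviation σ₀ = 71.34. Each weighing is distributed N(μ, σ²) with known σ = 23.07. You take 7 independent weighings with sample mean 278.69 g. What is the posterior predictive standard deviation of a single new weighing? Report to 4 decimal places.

For Normal data with known variance σ², a Normal(μ₀, σ₀²) prior on μ is conjugate. Posterior precision = 1/σ₀² + n/σ²; posterior mean is the precision-weighted average of μ₀ and x̄.
σ₀² = 71.34² = 5089.3956, σ² = 23.07² = 532.2249; σ² + n·σ₀² = 532.2249 + 7·5089.3956 = 36157.9941.
Posterior precision = 1/σ₀² + n/σ² = 1/5089.3956 + 7/532.2249 = (σ² + n·σ₀²)/(σ₀²σ²) = 36157.9941/(5089.3956·532.2249); posterior variance σₙ² = σ₀²σ²/(σ² + n·σ₀²) = 5089.3956·532.2249/36157.9941 = 74.912979.
Predictive variance for one new observation = σₙ² + σ² = 5089.3956·532.2249/36157.9941 + 532.2249 = σ²·(σ₀² + 36157.9941)/36157.9941 = 532.2249·41247.3897/36157.9941 = 607.137879; SD = √(532.2249·41247.3897/36157.9941) = 24.6402.

24.6402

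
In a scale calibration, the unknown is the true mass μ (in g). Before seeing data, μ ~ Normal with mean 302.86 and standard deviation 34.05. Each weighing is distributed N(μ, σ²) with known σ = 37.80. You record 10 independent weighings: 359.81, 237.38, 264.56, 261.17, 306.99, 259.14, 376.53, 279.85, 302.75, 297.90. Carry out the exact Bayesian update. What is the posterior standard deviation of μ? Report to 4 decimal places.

For Normal data with known variance σ², a Normal(μ₀, σ₀²) prior on μ is conjugate. Posterior precision = 1/σ₀² + n/σ²; posterior mean is the precision-weighted average of μ₀ and x̄.
σ₀² = 34.05² = 1159.4025, σ² = 37.80² = 1428.84; σ² + n·σ₀² = 1428.84 + 10·1159.4025 = 13022.865.
Posterior precision = 1/σ₀² + n/σ² = 1/1159.4025 + 10/1428.84 = (σ² + n·σ₀²)/(σ₀²σ²) = 13022.865/(1159.4025·1428.84); posterior variance σₙ² = σ₀²σ²/(σ² + n·σ₀²) = 1159.4025·1428.84/13022.865 = 127.207083.
Posterior SD = √σₙ² = √(1159.4025·1428.84/13022.865) = 11.2786.

11.2786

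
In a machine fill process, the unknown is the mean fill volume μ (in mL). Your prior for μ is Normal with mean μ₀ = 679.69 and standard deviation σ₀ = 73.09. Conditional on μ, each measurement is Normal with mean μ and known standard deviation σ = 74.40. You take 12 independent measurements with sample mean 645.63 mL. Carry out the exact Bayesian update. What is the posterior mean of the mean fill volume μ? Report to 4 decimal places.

For Normal data with known variance σ², a Normal(μ₀, σ₀²) prior on μ is conjugate. Posterior precision = 1/σ₀² + n/σ²; posterior mean is the precision-weighted average of μ₀ and x̄.
n·x̄ = 12·645.63 = 7747.56.
σ₀² = 73.09² = 5342.1481, σ² = 74.40² = 5535.36; σ² + n·σ₀² = 5535.36 + 12·5342.1481 = 69641.1372.
Posterior mean = (μ₀/σ₀² + n·x̄/σ²)/(1/σ₀² + n/σ²) = (σ²·μ₀ + σ₀²·n·x̄)/(σ² + n·σ₀²) = (5535.36·679.69 + 5342.1481·7747.56)/69641.1372 = 45150941.772036/69641.1372 = 648.3372.

648.3372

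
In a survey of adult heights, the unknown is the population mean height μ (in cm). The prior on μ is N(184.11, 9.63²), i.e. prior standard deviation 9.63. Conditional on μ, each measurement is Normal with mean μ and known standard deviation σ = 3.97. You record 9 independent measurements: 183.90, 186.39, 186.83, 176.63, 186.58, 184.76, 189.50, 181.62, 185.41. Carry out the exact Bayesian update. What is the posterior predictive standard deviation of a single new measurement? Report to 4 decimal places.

4.1809

For Normal data with known variance σ², a Normal(μ₀, σ₀²) prior on μ is conjugate. Posterior precision = 1/σ₀² + n/σ²; posterior mean is the precision-weighted average of μ₀ and x̄.
σ₀² = 9.63² = 92.7369, σ² = 3.97² = 15.7609; σ² + n·σ₀² = 15.7609 + 9·92.7369 = 850.393.
Posterior precision = 1/σ₀² + n/σ² = 1/92.7369 + 9/15.7609 = (σ² + n·σ₀²)/(σ₀²σ²) = 850.393/(92.7369·15.7609); posterior variance σₙ² = σ₀²σ²/(σ² + n·σ₀²) = 92.7369·15.7609/850.393 = 1.718755.
Predictive variance for one new observation = σₙ² + σ² = 92.7369·15.7609/850.393 + 15.7609 = σ²·(σ₀² + 850.393)/850.393 = 15.7609·943.1299/850.393 = 17.479655; SD = √(15.7609·943.1299/850.393) = 4.1809.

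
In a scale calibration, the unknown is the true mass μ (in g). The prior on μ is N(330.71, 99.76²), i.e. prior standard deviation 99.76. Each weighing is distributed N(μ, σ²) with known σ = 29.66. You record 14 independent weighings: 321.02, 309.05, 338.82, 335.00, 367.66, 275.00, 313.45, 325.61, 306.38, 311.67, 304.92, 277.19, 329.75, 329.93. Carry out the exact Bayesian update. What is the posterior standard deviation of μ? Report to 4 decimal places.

For Normal data with known variance σ², a Normal(μ₀, σ₀²) prior on μ is conjugate. Posterior precision = 1/σ₀² + n/σ²; posterior mean is the precision-weighted average of μ₀ and x̄.
σ₀² = 99.76² = 9952.0576, σ² = 29.66² = 879.7156; σ² + n·σ₀² = 879.7156 + 14·9952.0576 = 140208.522.
Posterior precision = 1/σ₀² + n/σ² = 1/9952.0576 + 14/879.7156 = (σ² + n·σ₀²)/(σ₀²σ²) = 140208.522/(9952.0576·879.7156); posterior variance σₙ² = σ₀²σ²/(σ² + n·σ₀²) = 9952.0576·879.7156/140208.522 = 62.442569.
Posterior SD = √σₙ² = √(9952.0576·879.7156/140208.522) = 7.9021.

7.9021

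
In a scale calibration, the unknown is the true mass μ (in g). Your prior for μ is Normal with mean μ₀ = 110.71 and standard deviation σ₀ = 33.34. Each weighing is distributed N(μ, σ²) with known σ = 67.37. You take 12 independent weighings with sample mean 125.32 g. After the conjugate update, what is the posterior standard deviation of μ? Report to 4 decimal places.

16.7989

For Normal data with known variance σ², a Normal(μ₀, σ₀²) prior on μ is conjugate. Posterior precision = 1/σ₀² + n/σ²; posterior mean is the precision-weighted average of μ₀ and x̄.
σ₀² = 33.34² = 1111.5556, σ² = 67.37² = 4538.7169; σ² + n·σ₀² = 4538.7169 + 12·1111.5556 = 17877.3841.
Posterior precision = 1/σ₀² + n/σ² = 1/1111.5556 + 12/4538.7169 = (σ² + n·σ₀²)/(σ₀²σ²) = 17877.3841/(1111.5556·4538.7169); posterior variance σₙ² = σ₀²σ²/(σ² + n·σ₀²) = 1111.5556·4538.7169/17877.3841 = 282.202148.
Posterior SD = √σₙ² = √(1111.5556·4538.7169/17877.3841) = 16.7989.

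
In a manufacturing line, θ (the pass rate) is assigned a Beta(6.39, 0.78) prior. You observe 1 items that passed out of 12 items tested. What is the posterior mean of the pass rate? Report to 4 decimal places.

The Beta prior is conjugate to a Binomial/Bernoulli likelihood; the update adds successes to α and failures to β.
Posterior: Beta(α+k, β+n−k) = Beta(6.39+1, 0.78+11) = Beta(7.39, 11.78).
Posterior mean = α/(α+β) = 7.39/19.17 = 0.3855.

0.3855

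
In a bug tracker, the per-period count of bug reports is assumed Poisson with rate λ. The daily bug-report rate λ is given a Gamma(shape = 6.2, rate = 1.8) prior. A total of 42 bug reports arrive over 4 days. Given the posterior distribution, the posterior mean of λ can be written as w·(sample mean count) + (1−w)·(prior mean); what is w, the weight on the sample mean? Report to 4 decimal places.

0.6897

With a Gamma(shape α, rate β) prior, the Poisson likelihood is conjugate: the posterior is Gamma(α + ΣXᵢ, β + n).
Posterior mean = (α₀+S)/(β₀+n) = [n/(β₀+n)]·(S/n) + [β₀/(β₀+n)]·(α₀/β₀), so only n and β₀ enter the weight.
Weight on data w = n/(β₀+n) = 4/(1.8+4) = 4/5.8 = 0.6897.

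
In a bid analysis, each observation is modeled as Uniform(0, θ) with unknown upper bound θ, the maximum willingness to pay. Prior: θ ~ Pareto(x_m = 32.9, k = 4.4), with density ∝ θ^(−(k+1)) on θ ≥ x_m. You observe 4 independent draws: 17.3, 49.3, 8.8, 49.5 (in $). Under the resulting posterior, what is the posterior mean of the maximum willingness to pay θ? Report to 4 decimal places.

56.1892

A Pareto(scale x_m, shape k) prior on the upper bound θ of Uniform(0, θ) is conjugate: posterior is Pareto(max(x_m, max xᵢ), k + n).
Sample maximum = 49.5; prior scale x_m = 32.9 → posterior scale = max = 49.5.
Posterior shape = 4.4 + 4 = 8.4.
E[θ|data] = k·x_m/(k−1) = 8.4·49.5/7.4 = 56.1892.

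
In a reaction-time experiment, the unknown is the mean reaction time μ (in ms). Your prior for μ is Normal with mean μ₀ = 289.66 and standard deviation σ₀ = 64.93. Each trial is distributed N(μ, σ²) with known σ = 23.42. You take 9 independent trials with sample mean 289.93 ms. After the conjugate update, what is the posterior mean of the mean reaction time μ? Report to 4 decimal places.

For Normal data with known variance σ², a Normal(μ₀, σ₀²) prior on μ is conjugate. Posterior precision = 1/σ₀² + n/σ²; posterior mean is the precision-weighted average of μ₀ and x̄.
n·x̄ = 9·289.93 = 2609.37.
σ₀² = 64.93² = 4215.9049, σ² = 23.42² = 548.4964; σ² + n·σ₀² = 548.4964 + 9·4215.9049 = 38491.6405.
Posterior mean = (μ₀/σ₀² + n·x̄/σ²)/(1/σ₀² + n/σ²) = (σ²·μ₀ + σ₀²·n·x̄)/(σ² + n·σ₀²) = (548.4964·289.66 + 4215.9049·2609.37)/38491.6405 = 11159733.236137/38491.6405 = 289.9262.

289.9262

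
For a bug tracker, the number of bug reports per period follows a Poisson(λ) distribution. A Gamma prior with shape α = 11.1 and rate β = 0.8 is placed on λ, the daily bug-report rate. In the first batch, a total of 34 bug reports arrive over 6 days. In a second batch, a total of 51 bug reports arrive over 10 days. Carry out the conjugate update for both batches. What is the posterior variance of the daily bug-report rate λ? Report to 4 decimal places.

With a Gamma(shape α, rate β) prior, the Poisson likelihood is conjugate: the posterior is Gamma(α + ΣXᵢ, β + n).
After batch 1: Gamma(α+S, β+n) = Gamma(11.1+34, 0.8+6) = Gamma(45.1, 6.8).
After batch 2: Gamma(α+S, β+n) = Gamma(45.1+51, 6.8+10) = Gamma(96.1, 16.8).
Var = α/β² = 96.1/16.8² = 0.3405.

0.3405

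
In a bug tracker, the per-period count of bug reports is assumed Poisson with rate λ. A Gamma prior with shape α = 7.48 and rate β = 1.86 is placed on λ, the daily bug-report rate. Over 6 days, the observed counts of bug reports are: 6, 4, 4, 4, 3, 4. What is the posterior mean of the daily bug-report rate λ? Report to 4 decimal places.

With a Gamma(shape α, rate β) prior, the Poisson likelihood is conjugate: the posterior is Gamma(α + ΣXᵢ, β + n).
Sum of counts S = 25 over n = 6 days.
Posterior: Gamma(α+S, β+n) = Gamma(7.48+25, 1.86+6) = Gamma(32.48, 7.86).
Posterior mean = α/β = 32.48/7.86 = 4.1323.

4.1323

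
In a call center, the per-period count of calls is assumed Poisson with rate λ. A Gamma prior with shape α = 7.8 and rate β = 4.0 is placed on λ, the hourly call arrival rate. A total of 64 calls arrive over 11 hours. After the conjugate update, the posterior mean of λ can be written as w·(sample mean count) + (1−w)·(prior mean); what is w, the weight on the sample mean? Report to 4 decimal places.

0.7333

With a Gamma(shape α, rate β) prior, the Poisson likelihood is conjugate: the posterior is Gamma(α + ΣXᵢ, β + n).
Posterior mean = (α₀+S)/(β₀+n) = [n/(β₀+n)]·(S/n) + [β₀/(β₀+n)]·(α₀/β₀), so only n and β₀ enter the weight.
Weight on data w = n/(β₀+n) = 11/(4.0+11) = 11/15.0 = 0.7333.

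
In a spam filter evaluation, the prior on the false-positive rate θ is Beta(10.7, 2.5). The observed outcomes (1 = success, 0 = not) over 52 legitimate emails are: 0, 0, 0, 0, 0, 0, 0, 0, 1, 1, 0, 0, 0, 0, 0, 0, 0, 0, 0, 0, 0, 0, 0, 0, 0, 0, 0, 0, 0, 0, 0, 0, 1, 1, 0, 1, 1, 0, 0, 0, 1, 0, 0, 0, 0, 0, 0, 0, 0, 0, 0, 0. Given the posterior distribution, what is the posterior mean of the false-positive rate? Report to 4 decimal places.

The Beta prior is conjugate to a Binomial/Bernoulli likelihood; the update adds successes to α and failures to β.
Posterior: Beta(α+k, β+n−k) = Beta(10.7+7, 2.5+45) = Beta(17.7, 47.5).
Posterior mean = α/(α+β) = 17.7/65.2 = 0.2715.

0.2715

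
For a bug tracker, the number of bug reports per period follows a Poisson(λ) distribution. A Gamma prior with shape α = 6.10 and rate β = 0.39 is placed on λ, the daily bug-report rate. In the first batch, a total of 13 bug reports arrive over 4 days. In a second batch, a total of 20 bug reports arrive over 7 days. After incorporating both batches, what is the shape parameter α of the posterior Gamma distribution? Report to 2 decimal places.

39.10

With a Gamma(shape α, rate β) prior, the Poisson likelihood is conjugate: the posterior is Gamma(α + ΣXᵢ, β + n).
After batch 1: Gamma(α+S, β+n) = Gamma(6.10+13, 0.39+4) = Gamma(19.10, 4.39).
After batch 2: Gamma(α+S, β+n) = Gamma(19.10+20, 4.39+7) = Gamma(39.10, 11.39).
Posterior α = 39.10.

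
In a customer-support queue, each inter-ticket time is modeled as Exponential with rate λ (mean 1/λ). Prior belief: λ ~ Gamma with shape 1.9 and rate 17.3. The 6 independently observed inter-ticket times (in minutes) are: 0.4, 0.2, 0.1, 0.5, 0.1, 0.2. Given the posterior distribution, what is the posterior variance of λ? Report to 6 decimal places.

0.022352

With a Gamma(shape α, rate β) prior on the exponential rate λ, the posterior after n observations with total T = Σxᵢ is Gamma(α+n, β+T).
Sum of observations T = 1.5 minutes; n = 6.
Posterior: Gamma(1.9+6, 17.3+1.5) = Gamma(7.9, 18.8).
Var = α/β² = 0.022352.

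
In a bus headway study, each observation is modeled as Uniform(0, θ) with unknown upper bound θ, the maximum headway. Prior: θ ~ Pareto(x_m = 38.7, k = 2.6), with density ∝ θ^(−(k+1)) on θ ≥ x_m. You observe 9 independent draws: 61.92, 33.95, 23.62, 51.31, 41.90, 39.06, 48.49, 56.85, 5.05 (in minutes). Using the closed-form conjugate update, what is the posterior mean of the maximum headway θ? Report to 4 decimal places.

A Pareto(scale x_m, shape k) prior on the upper bound θ of Uniform(0, θ) is conjugate: posterior is Pareto(max(x_m, max xᵢ), k + n).
Sample maximum = 61.92; prior scale x_m = 38.7 → posterior scale = max = 61.92.
Posterior shape = 2.6 + 9 = 11.6.
E[θ|data] = k·x_m/(k−1) = 11.6·61.92/10.6 = 67.7615.

67.7615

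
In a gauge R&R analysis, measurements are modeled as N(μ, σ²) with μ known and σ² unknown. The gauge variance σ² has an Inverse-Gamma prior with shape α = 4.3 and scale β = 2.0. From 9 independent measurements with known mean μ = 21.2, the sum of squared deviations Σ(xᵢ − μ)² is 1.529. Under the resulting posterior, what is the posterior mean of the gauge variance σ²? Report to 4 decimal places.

With known mean μ and an Inverse-Gamma(α, β) prior on σ², the Normal likelihood is conjugate: posterior is Inv-Gamma(α + n/2, β + Σ(xᵢ−μ)²/2).
Posterior: Inv-Gamma(4.3 + 9/2, 2.0 + 1.529/2) = Inv-Gamma(8.80, 2.7645).
E[σ²|data] = β/(α−1) = 2.7645/7.80 = 0.3544.

0.3544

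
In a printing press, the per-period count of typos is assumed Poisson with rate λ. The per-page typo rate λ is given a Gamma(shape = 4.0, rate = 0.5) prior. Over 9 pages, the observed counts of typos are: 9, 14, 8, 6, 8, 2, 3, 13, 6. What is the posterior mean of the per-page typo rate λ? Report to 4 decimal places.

With a Gamma(shape α, rate β) prior, the Poisson likelihood is conjugate: the posterior is Gamma(α + ΣXᵢ, β + n).
Sum of counts S = 69 over n = 9 pages.
Posterior: Gamma(α+S, β+n) = Gamma(4.0+69, 0.5+9) = Gamma(73.0, 9.5).
Posterior mean = α/β = 73.0/9.5 = 7.6842.

7.6842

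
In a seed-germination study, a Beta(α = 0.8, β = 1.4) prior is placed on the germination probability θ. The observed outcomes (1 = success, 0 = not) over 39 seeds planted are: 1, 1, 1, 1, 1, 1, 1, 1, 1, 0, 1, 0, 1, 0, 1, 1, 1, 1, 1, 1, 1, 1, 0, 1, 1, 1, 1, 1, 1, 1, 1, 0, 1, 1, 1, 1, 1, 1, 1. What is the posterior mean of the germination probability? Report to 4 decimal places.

0.8447

The Beta prior is conjugate to a Binomial/Bernoulli likelihood; the update adds successes to α and failures to β.
Posterior: Beta(α+k, β+n−k) = Beta(0.8+34, 1.4+5) = Beta(34.8, 6.4).
Posterior mean = α/(α+β) = 34.8/41.2 = 0.8447.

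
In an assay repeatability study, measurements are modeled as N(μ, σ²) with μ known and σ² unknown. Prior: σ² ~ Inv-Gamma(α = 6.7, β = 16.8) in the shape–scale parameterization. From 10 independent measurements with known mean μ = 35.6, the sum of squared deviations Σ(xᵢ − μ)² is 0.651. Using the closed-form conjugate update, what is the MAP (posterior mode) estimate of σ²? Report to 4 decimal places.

1.3485

With known mean μ and an Inverse-Gamma(α, β) prior on σ², the Normal likelihood is conjugate: posterior is Inv-Gamma(α + n/2, β + Σ(xᵢ−μ)²/2).
Posterior: Inv-Gamma(6.7 + 10/2, 16.8 + 0.651/2) = Inv-Gamma(11.70, 17.1255).
Mode = β/(α+1) = 17.1255/12.70 = 1.3485.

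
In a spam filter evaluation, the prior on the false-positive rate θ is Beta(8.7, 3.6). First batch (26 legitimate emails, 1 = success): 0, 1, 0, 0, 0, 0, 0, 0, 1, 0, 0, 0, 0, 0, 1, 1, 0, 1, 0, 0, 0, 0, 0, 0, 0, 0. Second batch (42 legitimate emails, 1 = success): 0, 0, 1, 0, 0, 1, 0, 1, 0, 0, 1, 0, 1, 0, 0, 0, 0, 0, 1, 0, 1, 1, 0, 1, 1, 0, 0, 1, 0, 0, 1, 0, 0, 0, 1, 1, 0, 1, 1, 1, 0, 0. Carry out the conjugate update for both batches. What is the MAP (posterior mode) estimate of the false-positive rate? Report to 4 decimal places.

0.3793

The Beta prior is conjugate to a Binomial/Bernoulli likelihood; the update adds successes to α and failures to β.
After batch 1: Beta(8.7+5, 3.6+21) = Beta(13.7, 24.6).
After batch 2: Beta(13.7+17, 24.6+25) = Beta(30.7, 49.6).
Mode of Beta(a,b) for a,b>1 is (a−1)/(a+b−2) = 29.7/78.3 = 0.3793.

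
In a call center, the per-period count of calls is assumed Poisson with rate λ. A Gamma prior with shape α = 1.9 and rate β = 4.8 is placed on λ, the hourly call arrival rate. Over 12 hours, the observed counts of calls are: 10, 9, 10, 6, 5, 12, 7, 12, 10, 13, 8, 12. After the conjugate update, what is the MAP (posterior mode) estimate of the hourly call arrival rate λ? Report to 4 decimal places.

6.8393

With a Gamma(shape α, rate β) prior, the Poisson likelihood is conjugate: the posterior is Gamma(α + ΣXᵢ, β + n).
Sum of counts S = 114 over n = 12 hours.
Posterior: Gamma(α+S, β+n) = Gamma(1.9+114, 4.8+12) = Gamma(115.9, 16.8).
Mode of Gamma(α,β) for α≥1 is (α−1)/β = 114.9/16.8 = 6.8393.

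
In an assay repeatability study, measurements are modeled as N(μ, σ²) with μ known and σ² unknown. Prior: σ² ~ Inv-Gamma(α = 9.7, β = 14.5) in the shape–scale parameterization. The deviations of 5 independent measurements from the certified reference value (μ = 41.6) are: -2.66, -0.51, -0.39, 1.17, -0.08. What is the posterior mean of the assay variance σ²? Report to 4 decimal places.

1.6903

With known mean μ and an Inverse-Gamma(α, β) prior on σ², the Normal likelihood is conjugate: posterior is Inv-Gamma(α + n/2, β + Σ(xᵢ−μ)²/2).
Σ(xᵢ−μ)² = (-2.66)² + (-0.51)² + (-0.39)² + (1.17)² + (-0.08)² = 8.8631.
Posterior: Inv-Gamma(9.7 + 5/2, 14.5 + 8.8631/2) = Inv-Gamma(12.20, 18.93155).
E[σ²|data] = β/(α−1) = 18.93155/11.20 = 1.6903.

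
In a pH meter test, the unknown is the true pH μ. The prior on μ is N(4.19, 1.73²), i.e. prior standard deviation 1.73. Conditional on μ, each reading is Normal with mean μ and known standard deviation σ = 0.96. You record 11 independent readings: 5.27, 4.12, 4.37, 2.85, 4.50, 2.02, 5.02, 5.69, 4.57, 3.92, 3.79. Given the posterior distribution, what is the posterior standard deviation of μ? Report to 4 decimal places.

0.2855

For Normal data with known variance σ², a Normal(μ₀, σ₀²) prior on μ is conjugate. Posterior precision = 1/σ₀² + n/σ²; posterior mean is the precision-weighted average of μ₀ and x̄.
σ₀² = 1.73² = 2.9929, σ² = 0.96² = 0.9216; σ² + n·σ₀² = 0.9216 + 11·2.9929 = 33.8435.
Posterior precision = 1/σ₀² + n/σ² = 1/2.9929 + 11/0.9216 = (σ² + n·σ₀²)/(σ₀²σ²) = 33.8435/(2.9929·0.9216); posterior variance σₙ² = σ₀²σ²/(σ² + n·σ₀²) = 2.9929·0.9216/33.8435 = 0.081500.
Posterior SD = √σₙ² = √(2.9929·0.9216/33.8435) = 0.2855.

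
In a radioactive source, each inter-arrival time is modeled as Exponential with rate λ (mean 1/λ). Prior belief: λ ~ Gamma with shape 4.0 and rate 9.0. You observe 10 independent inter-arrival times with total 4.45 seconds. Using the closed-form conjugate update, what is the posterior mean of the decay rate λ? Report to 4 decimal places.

With a Gamma(shape α, rate β) prior on the exponential rate λ, the posterior after n observations with total T = Σxᵢ is Gamma(α+n, β+T).
Posterior: Gamma(4.0+10, 9.0+4.45) = Gamma(14.0, 13.45).
Posterior mean of λ = α/β = 14.0/13.45 = 1.0409.

1.0409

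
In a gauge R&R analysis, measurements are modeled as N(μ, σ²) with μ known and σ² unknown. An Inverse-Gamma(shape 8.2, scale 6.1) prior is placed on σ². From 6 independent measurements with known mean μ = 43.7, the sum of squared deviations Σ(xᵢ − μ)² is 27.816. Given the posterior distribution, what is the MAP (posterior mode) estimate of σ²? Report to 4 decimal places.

1.6400

With known mean μ and an Inverse-Gamma(α, β) prior on σ², the Normal likelihood is conjugate: posterior is Inv-Gamma(α + n/2, β + Σ(xᵢ−μ)²/2).
Posterior: Inv-Gamma(8.2 + 6/2, 6.1 + 27.816/2) = Inv-Gamma(11.20, 20.0080).
Mode = β/(α+1) = 20.0080/12.20 = 1.6400.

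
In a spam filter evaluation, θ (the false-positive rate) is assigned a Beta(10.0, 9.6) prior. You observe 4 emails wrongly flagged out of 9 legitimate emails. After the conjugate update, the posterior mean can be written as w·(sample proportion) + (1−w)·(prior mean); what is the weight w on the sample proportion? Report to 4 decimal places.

The Beta prior is conjugate to a Binomial/Bernoulli likelihood; the update adds successes to α and failures to β.
Posterior mean = (α₀+k)/(α₀+β₀+n) = [n/(α₀+β₀+n)]·(k/n) + [(α₀+β₀)/(α₀+β₀+n)]·α₀/(α₀+β₀), so only n and the prior enter the weight.
The weight on the data is w = n/(α₀+β₀+n) = 9/(10.0+9.6+9) = 9/28.6 = 0.3147.

0.3147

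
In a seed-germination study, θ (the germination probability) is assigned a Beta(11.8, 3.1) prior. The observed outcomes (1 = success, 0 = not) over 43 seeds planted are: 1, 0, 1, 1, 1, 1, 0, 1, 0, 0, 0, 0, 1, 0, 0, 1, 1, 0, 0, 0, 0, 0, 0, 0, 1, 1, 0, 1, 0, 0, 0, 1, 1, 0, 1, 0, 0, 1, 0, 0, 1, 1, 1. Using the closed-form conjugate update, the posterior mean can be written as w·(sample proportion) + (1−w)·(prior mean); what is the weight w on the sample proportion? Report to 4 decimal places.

The Beta prior is conjugate to a Binomial/Bernoulli likelihood; the update adds successes to α and failures to β.
Posterior mean = (α₀+k)/(α₀+β₀+n) = [n/(α₀+β₀+n)]·(k/n) + [(α₀+β₀)/(α₀+β₀+n)]·α₀/(α₀+β₀), so only n and the prior enter the weight.
The weight on the data is w = n/(α₀+β₀+n) = 43/(11.8+3.1+43) = 43/57.9 = 0.7427.

0.7427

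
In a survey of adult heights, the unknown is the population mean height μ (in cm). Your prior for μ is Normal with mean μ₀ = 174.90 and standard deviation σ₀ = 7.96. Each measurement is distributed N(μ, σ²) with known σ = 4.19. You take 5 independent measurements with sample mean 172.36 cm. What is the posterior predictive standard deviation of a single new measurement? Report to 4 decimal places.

4.5698

For Normal data with known variance σ², a Normal(μ₀, σ₀²) prior on μ is conjugate. Posterior precision = 1/σ₀² + n/σ²; posterior mean is the precision-weighted average of μ₀ and x̄.
σ₀² = 7.96² = 63.3616, σ² = 4.19² = 17.5561; σ² + n·σ₀² = 17.5561 + 5·63.3616 = 334.3641.
Posterior precision = 1/σ₀² + n/σ² = 1/63.3616 + 5/17.5561 = (σ² + n·σ₀²)/(σ₀²σ²) = 334.3641/(63.3616·17.5561); posterior variance σₙ² = σ₀²σ²/(σ² + n·σ₀²) = 63.3616·17.5561/334.3641 = 3.326860.
Predictive variance for one new observation = σₙ² + σ² = 63.3616·17.5561/334.3641 + 17.5561 = σ²·(σ₀² + 334.3641)/334.3641 = 17.5561·397.7257/334.3641 = 20.882960; SD = √(17.5561·397.7257/334.3641) = 4.5698.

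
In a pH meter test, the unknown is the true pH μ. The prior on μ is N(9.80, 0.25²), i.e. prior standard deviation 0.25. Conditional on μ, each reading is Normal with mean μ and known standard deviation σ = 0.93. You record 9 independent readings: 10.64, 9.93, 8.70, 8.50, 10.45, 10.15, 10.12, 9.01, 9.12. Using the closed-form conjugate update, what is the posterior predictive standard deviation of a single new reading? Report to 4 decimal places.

0.9501

For Normal data with known variance σ², a Normal(μ₀, σ₀²) prior on μ is conjugate. Posterior precision = 1/σ₀² + n/σ²; posterior mean is the precision-weighted average of μ₀ and x̄.
σ₀² = 0.25² = 0.0625, σ² = 0.93² = 0.8649; σ² + n·σ₀² = 0.8649 + 9·0.0625 = 1.4274.
Posterior precision = 1/σ₀² + n/σ² = 1/0.0625 + 9/0.8649 = (σ² + n·σ₀²)/(σ₀²σ²) = 1.4274/(0.0625·0.8649); posterior variance σₙ² = σ₀²σ²/(σ² + n·σ₀²) = 0.0625·0.8649/1.4274 = 0.037870.
Predictive variance for one new observation = σₙ² + σ² = 0.0625·0.8649/1.4274 + 0.8649 = σ²·(σ₀² + 1.4274)/1.4274 = 0.8649·1.4899/1.4274 = 0.902770; SD = √(0.8649·1.4899/1.4274) = 0.9501.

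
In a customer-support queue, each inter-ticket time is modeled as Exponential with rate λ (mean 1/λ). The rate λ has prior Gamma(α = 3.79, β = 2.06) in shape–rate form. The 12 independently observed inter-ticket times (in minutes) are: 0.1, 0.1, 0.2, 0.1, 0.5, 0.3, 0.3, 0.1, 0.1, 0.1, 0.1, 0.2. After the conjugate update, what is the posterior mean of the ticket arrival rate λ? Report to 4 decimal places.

3.7066

With a Gamma(shape α, rate β) prior on the exponential rate λ, the posterior after n observations with total T = Σxᵢ is Gamma(α+n, β+T).
Sum of observations T = 2.2 minutes; n = 12.
Posterior: Gamma(3.79+12, 2.06+2.2) = Gamma(15.79, 4.26).
Posterior mean of λ = α/β = 15.79/4.26 = 3.7066.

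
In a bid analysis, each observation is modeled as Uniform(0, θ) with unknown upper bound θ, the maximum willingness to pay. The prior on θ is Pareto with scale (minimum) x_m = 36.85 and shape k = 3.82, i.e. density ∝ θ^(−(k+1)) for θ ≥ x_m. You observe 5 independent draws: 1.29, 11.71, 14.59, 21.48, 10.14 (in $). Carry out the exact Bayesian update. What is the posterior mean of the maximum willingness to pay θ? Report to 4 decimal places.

A Pareto(scale x_m, shape k) prior on the upper bound θ of Uniform(0, θ) is conjugate: posterior is Pareto(max(x_m, max xᵢ), k + n).
Sample maximum = 21.48; prior scale x_m = 36.85 → posterior scale = max = 36.85.
Posterior shape = 3.82 + 5 = 8.82.
E[θ|data] = k·x_m/(k−1) = 8.82·36.85/7.82 = 41.5623.

41.5623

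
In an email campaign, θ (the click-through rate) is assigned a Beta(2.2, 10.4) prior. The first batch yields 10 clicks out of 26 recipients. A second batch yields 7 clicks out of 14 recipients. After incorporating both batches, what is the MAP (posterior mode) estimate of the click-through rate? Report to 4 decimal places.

The Beta prior is conjugate to a Binomial/Bernoulli likelihood; the update adds successes to α and failures to β.
After batch 1: Beta(2.2+10, 10.4+16) = Beta(12.2, 26.4).
After batch 2: Beta(12.2+7, 26.4+7) = Beta(19.2, 33.4).
Mode of Beta(a,b) for a,b>1 is (a−1)/(a+b−2) = 18.2/50.6 = 0.3597.

0.3597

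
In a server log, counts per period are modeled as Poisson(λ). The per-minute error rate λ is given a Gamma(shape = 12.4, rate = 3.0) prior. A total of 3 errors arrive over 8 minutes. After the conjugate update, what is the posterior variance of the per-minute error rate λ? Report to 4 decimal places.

With a Gamma(shape α, rate β) prior, the Poisson likelihood is conjugate: the posterior is Gamma(α + ΣXᵢ, β + n).
Posterior: Gamma(α+S, β+n) = Gamma(12.4+3, 3.0+8) = Gamma(15.4, 11.0).
Var = α/β² = 15.4/11.0² = 0.1273.

0.1273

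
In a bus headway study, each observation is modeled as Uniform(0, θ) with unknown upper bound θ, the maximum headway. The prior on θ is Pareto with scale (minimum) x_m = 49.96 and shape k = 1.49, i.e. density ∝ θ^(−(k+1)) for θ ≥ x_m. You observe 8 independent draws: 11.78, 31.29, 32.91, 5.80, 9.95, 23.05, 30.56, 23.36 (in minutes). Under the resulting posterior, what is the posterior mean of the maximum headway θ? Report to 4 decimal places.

55.8446

A Pareto(scale x_m, shape k) prior on the upper bound θ of Uniform(0, θ) is conjugate: posterior is Pareto(max(x_m, max xᵢ), k + n).
Sample maximum = 32.91; prior scale x_m = 49.96 → posterior scale = max = 49.96.
Posterior shape = 1.49 + 8 = 9.49.
E[θ|data] = k·x_m/(k−1) = 9.49·49.96/8.49 = 55.8446.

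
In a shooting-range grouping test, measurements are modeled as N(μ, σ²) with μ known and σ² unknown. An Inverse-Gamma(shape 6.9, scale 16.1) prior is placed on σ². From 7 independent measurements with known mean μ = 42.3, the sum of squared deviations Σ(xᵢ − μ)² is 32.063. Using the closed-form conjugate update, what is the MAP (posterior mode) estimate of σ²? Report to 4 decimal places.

2.8186

With known mean μ and an Inverse-Gamma(α, β) prior on σ², the Normal likelihood is conjugate: posterior is Inv-Gamma(α + n/2, β + Σ(xᵢ−μ)²/2).
Posterior: Inv-Gamma(6.9 + 7/2, 16.1 + 32.063/2) = Inv-Gamma(10.40, 32.1315).
Mode = β/(α+1) = 32.1315/11.40 = 2.8186.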